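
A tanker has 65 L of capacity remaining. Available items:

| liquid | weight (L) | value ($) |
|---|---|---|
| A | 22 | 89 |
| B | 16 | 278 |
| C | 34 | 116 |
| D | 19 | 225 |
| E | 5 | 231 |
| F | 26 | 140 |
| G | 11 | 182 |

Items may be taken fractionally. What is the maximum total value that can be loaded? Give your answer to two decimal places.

Order: E (231/5=46.20) > B (278/16=17.38) > G (182/11=16.55) > D (225/19=11.84) > F (140/26=5.38) > A (89/22=4.05) > C (116/34=3.41)
Fill: take E (5 @ 231) → take B (16 @ 278) → take G (11 @ 182) → take D (19 @ 225) → take 14/26 of F → 75.38; 65/65 used.
Total value = 991.38

991.38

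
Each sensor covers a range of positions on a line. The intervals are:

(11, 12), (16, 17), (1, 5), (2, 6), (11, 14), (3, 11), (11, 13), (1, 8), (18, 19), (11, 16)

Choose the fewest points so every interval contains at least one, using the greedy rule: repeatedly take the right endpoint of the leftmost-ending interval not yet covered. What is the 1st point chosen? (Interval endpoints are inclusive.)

By right end: [1,5]  [2,6]  [1,8]  [3,11]  [11,12]  [11,13]  [11,14]  [11,16]  [16,17]  [18,19]
[1,5] uncovered → point at 5; [11,12] uncovered → point at 12; [16,17] uncovered → point at 17; [18,19] uncovered → point at 19.
Points: 5, 12, 17, 19 (4 total).

5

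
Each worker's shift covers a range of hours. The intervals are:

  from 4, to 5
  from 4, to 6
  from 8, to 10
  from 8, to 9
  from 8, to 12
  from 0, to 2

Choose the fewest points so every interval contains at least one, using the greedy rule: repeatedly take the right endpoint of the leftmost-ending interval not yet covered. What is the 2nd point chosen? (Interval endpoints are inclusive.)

Sort by right endpoint; whenever an interval is uncovered, place a point at its right end.
Sorted: [0,2] [4,5] [4,6] [8,9] [8,10] [8,12]
{[0,2]} hit by 2; {[4,5],[4,6]} hit by 5; {[8,9],[8,10],[8,12]} hit by 9.
Points: 2, 5, 9 (3 total).

5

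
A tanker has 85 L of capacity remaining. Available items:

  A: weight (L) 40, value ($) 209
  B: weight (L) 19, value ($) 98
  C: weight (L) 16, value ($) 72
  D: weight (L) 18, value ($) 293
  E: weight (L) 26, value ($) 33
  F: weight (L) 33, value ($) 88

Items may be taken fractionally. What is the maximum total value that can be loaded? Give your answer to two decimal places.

636.00

Ratios (sorted): D 16.28, A 5.22, B 5.16, C 4.50, F 2.67, E 1.27
take D (18 @ 293); take A (40 @ 209); take B (19 @ 98); take 8/16 of C → 36.00. Capacity used 85/85.
Total value = 636.00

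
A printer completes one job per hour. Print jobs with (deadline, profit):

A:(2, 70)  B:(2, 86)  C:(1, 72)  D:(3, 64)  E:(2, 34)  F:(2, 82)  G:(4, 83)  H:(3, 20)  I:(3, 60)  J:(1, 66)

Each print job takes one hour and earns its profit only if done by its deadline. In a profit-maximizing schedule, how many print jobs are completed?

4

Sort by profit descending; place each in the latest free slot ≤ its deadline.
By profit: B(d2,86), G(d4,83), F(d2,82), C(d1,72), A(d2,70), J(d1,66), D(d3,64), I(d3,60), E(d2,34), H(d3,20)
B→slot 2; G→slot 4; F→slot 1; C skipped; A skipped; J skipped; D→slot 3; I skipped; E skipped; H skipped.
4 of 10 scheduled.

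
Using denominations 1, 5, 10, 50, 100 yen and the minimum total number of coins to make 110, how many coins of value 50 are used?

0

110 = 1×100 + 1×10
Count of 50: 0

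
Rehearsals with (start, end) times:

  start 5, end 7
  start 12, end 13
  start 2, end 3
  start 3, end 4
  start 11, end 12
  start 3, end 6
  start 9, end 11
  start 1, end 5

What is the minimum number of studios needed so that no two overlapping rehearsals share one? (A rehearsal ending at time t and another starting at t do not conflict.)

3

Events (time:±→running): 1:+→1 2:+→2 3:-→1 3:+→2 3:+→3 … peak 3.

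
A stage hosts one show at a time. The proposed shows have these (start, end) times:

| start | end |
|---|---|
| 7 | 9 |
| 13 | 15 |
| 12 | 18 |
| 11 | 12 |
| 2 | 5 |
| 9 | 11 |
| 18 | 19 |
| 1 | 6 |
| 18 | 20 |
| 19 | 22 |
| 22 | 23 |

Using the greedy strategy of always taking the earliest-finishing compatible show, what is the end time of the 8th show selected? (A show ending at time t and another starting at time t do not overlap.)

Sort by end time and greedily take each interval whose start is ≥ the last chosen end.
By end time: (2,5), (1,6), (7,9), (9,11), (11,12), (13,15), (12,18), (18,19), (18,20), (19,22), (22,23).
Pick (2,5); next start ≥ 5 → (7,9); next start ≥ 9 → (9,11); next start ≥ 11 → (11,12); next start ≥ 12 → (13,15); next start ≥ 15 → (18,19); next start ≥ 19 → (19,22); next start ≥ 22 → (22,23).
Selected: (2,5) (7,9) (9,11) (11,12) (13,15) (18,19) (19,22) (22,23)

23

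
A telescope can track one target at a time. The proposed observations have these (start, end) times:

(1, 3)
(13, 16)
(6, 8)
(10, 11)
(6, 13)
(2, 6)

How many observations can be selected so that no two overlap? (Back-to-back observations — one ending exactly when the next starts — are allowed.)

4

Sorted by end: (1,3)  (2,6)  (6,8)  (10,11)  (6,13)  (13,16)
take (1,3); skip (2,6); take (6,8); take (10,11); skip (6,13); take (13,16).
Selected 4 observations.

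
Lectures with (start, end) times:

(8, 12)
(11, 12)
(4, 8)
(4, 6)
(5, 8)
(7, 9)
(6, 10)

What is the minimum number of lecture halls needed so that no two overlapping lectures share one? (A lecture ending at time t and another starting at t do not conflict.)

The answer is the maximum number of intervals overlapping at any instant.
Events (time:±→running): 4:+→1 4:+→2 5:+→3 6:-→2 6:+→3 7:+→4 … peak 4.

4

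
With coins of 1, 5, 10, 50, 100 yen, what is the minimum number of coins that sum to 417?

Use the largest denomination that fits, subtract, and repeat.
417 − 4×100→17 − 1×10→7 − 1×5→2 − 2×1→0
Total coins = 4 + 1 + 1 + 2 = 8

8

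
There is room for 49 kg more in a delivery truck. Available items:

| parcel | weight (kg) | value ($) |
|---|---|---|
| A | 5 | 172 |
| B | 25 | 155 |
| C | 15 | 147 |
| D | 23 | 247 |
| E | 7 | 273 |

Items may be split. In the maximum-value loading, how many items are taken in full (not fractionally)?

3

Greedy by value/weight ratio, highest first.
Order: E (273/7=39.00) > A (172/5=34.40) > D (247/23=10.74) > C (147/15=9.80) > B (155/25=6.20)
Fill: take E (7 @ 273) → take A (5 @ 172) → take D (23 @ 247) → take 14/15 of C → 137.20; 49/49 used.
3 item(s) taken whole; one partial (take 14/15 of C).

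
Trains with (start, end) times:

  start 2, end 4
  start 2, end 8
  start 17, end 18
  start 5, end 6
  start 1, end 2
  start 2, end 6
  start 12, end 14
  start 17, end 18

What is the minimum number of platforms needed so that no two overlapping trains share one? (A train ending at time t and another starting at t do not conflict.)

3

Count concurrent intervals with a sweep; the peak is the room count.
Events (time:±→running): 1:+→1 2:-→0 2:+→1 2:+→2 2:+→3 … peak 3.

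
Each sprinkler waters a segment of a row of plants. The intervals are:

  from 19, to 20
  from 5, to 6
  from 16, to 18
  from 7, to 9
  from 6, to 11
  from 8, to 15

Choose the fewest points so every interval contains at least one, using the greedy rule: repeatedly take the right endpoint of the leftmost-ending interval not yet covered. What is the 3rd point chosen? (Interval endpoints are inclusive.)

18

Process intervals by earliest right end; each time one isn't hit yet, stab at its right endpoint.
By right end: [5,6]  [7,9]  [6,11]  [8,15]  [16,18]  [19,20]
[5,6] uncovered → point at 6; [7,9] uncovered → point at 9; [16,18] uncovered → point at 18; [19,20] uncovered → point at 20.
Points: 6, 9, 18, 20 (4 total).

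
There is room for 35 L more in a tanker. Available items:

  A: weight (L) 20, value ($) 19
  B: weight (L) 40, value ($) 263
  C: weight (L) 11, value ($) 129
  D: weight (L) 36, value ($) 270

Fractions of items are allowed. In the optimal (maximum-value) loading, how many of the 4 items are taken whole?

1

Ratios (sorted): C 11.73, D 7.50, B 6.58, A 0.95
take C (11 @ 129); take 24/36 of D → 180.00. Capacity used 35/35.
1 item(s) taken whole; one partial (take 24/36 of D).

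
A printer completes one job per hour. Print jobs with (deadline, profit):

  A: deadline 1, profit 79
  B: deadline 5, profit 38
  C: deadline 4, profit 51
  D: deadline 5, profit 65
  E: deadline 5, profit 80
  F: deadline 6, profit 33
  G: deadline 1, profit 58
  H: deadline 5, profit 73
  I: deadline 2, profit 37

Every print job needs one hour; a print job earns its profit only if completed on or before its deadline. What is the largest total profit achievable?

Take jobs in profit order; each goes to the latest open slot no later than its deadline.
By profit: E(d5,80), A(d1,79), H(d5,73), D(d5,65), G(d1,58), C(d4,51), B(d5,38), I(d2,37), F(d6,33)
E→slot 5; A→slot 1; H→slot 4; D→slot 3; G skipped; C→slot 2; B skipped; I skipped; F→slot 6.
Profit = 79 + 51 + 65 + 73 + 80 + 33 = 381

381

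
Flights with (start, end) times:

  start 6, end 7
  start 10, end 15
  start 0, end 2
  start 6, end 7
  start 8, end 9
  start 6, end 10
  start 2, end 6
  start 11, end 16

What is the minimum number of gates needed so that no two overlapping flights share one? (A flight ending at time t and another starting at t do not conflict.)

3

starts: [0, 2, 6, 6, 6, 8, 10, 11]
ends:   [2, 6, 7, 7, 9, 10, 15, 16]
s0→1 e2→0 s2→1 e6→0 s6→1 s6→2 s6→3  — peak 3.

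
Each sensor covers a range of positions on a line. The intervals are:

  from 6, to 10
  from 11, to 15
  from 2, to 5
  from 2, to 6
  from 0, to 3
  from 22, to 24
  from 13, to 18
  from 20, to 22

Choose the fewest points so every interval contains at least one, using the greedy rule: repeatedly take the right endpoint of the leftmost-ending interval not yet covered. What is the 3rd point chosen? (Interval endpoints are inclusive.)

Process intervals by earliest right end; each time one isn't hit yet, stab at its right endpoint.
Sorted: [0,3] [2,5] [2,6] [6,10] [11,15] [13,18] [20,22] [22,24]
{[0,3],[2,5],[2,6]} hit by 3; {[6,10]} hit by 10; {[11,15],[13,18]} hit by 15; {[20,22],[22,24]} hit by 22.
Points: 3, 10, 15, 22 (4 total).

15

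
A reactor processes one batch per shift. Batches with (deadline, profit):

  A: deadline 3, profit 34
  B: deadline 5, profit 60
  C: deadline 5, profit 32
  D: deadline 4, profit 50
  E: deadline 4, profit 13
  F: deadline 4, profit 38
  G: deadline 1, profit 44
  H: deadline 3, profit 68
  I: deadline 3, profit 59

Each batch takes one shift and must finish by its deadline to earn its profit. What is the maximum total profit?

281

Take jobs in profit order; each goes to the latest open slot no later than its deadline.
By profit: H(d3,68), B(d5,60), I(d3,59), D(d4,50), G(d1,44), F(d4,38), A(d3,34), C(d5,32), E(d4,13)
H→slot 3; B→slot 5; I→slot 2; D→slot 4; G→slot 1; F skipped; A skipped; C skipped; E skipped.
Profit = 44 + 59 + 68 + 50 + 60 = 281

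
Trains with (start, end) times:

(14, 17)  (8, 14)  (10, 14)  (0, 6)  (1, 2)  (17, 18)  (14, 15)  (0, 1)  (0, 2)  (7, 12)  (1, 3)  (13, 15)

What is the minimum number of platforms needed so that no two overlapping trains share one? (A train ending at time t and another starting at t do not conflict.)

Events (time:±→running): 0:+→1 0:+→2 0:+→3 1:-→2 1:+→3 1:+→4 … peak 4.

4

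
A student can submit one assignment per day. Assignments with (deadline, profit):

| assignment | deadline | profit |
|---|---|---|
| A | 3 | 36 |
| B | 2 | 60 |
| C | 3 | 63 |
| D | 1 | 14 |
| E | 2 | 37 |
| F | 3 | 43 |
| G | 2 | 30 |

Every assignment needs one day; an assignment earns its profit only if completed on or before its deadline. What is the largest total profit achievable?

166

Sort by profit descending; place each in the latest free slot ≤ its deadline.
By profit: C(d3,63), B(d2,60), F(d3,43), E(d2,37), A(d3,36), G(d2,30), D(d1,14)
C→slot 3; B→slot 2; F→slot 1; E skipped; A skipped; G skipped; D skipped.
Profit = 43 + 60 + 63 = 166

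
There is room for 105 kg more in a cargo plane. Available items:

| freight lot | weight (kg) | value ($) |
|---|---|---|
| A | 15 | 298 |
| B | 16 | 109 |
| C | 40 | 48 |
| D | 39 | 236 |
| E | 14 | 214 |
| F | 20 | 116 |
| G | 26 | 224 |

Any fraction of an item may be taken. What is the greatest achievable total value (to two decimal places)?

Sort by value per unit weight and fill in that order.
Ratios (sorted): A 19.87, E 15.29, G 8.62, B 6.81, D 6.05, F 5.80, C 1.20
take A (15 @ 298); take E (14 @ 214); take G (26 @ 224); take B (16 @ 109); take 34/39 of D → 205.74. Capacity used 105/105.
Total value = 1050.74

1050.74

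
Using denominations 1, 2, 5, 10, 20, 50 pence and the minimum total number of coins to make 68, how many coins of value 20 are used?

Greedy: take as many of the largest coin as possible, then repeat with the remainder.
68 = 1×50 + 1×10 + 1×5 + 1×2 + 1×1
Count of 20: 0

0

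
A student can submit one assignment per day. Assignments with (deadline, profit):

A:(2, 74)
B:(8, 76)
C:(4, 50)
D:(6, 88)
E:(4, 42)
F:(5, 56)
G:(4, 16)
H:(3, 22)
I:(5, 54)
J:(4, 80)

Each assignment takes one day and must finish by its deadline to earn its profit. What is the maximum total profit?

By profit: D(d6,88), J(d4,80), B(d8,76), A(d2,74), F(d5,56), I(d5,54), C(d4,50), E(d4,42), H(d3,22), G(d4,16)
D→slot 6; J→slot 4; B→slot 8; A→slot 2; F→slot 5; I→slot 3; C→slot 1; E skipped; H skipped; G skipped.
Profit = 50 + 74 + 54 + 80 + 56 + 88 + 76 = 478

478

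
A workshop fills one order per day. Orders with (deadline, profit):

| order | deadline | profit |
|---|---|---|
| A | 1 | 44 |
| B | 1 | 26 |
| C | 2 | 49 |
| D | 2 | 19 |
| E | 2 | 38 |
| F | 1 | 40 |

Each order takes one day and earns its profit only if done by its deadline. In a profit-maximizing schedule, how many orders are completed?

2

Profit order: C=49 A=44 F=40 E=38 B=26 D=19
Assign: C→slot 2, A→slot 1, F skipped, E skipped, B skipped, D skipped.
Slots: [1:A] [2:C]
2 of 6 scheduled.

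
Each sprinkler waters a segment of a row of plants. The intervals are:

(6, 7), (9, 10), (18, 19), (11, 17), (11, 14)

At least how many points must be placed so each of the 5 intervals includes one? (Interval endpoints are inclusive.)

4

Sorted: [6,7] [9,10] [11,14] [11,17] [18,19]
{[6,7]} hit by 7; {[9,10]} hit by 10; {[11,14],[11,17]} hit by 14; {[18,19]} hit by 19.
Points: 7, 10, 14, 19 (4 total).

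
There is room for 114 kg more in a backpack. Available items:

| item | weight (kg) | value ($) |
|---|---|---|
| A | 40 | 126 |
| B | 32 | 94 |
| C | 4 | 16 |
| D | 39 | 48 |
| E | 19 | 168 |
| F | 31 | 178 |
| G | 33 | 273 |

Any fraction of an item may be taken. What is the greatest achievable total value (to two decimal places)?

Order: E (168/19=8.84) > G (273/33=8.27) > F (178/31=5.74) > C (16/4=4.00) > A (126/40=3.15) > B (94/32=2.94) > D (48/39=1.23)
Fill: take E (19 @ 168) → take G (33 @ 273) → take F (31 @ 178) → take C (4 @ 16) → take 27/40 of A → 85.05; 114/114 used.
Total value = 720.05

720.05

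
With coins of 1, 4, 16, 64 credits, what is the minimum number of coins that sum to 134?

5

Use the largest denomination that fits, subtract, and repeat.
134 = 2×64 + 1×4 + 2×1
Total coins = 2 + 1 + 2 = 5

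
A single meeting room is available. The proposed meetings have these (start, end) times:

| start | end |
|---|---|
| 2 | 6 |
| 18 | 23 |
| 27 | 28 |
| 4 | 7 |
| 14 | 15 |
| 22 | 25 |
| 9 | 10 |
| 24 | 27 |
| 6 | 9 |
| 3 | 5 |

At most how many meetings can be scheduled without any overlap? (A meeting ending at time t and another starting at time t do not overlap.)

7

Greedy by earliest finish: after sorting by end time, pick each interval compatible with the last pick.
Sorted by end: (3,5)  (2,6)  (4,7)  (6,9)  (9,10)  (14,15)  (18,23)  (22,25)  (24,27)  (27,28)
take (3,5); skip (4,7); take (6,9); take (9,10); take (14,15); take (18,23); skip (22,25); take (24,27); take (27,28).
Selected 7 meetings.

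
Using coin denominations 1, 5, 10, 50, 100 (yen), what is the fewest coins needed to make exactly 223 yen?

7

223 = 2×100 + 2×10 + 3×1
Total coins = 2 + 2 + 3 = 7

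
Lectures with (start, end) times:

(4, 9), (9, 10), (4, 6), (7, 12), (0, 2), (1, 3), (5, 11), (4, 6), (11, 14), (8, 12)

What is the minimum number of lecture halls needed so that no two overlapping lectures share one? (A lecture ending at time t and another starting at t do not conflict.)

4

Events (time:±→running): 0:+→1 1:+→2 2:-→1 3:-→0 4:+→1 4:+→2 4:+→3 5:+→4 … peak 4.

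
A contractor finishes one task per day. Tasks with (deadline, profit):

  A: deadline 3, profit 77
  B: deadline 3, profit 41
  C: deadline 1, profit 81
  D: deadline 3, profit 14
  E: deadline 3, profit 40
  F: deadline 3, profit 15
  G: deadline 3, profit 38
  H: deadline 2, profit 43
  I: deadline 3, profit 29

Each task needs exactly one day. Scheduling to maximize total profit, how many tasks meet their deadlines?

3

Sort by profit descending; place each in the latest free slot ≤ its deadline.
Profit order: C=81 A=77 H=43 B=41 E=40 G=38 I=29 F=15 D=14
Assign: C→slot 1, A→slot 3, H→slot 2, B skipped, E skipped, G skipped, I skipped, F skipped, D skipped.
Slots: [1:C] [2:H] [3:A]
3 of 9 scheduled.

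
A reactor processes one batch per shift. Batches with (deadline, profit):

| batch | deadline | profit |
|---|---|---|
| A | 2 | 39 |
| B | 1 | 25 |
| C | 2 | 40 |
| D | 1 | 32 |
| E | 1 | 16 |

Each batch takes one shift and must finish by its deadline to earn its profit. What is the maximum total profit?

By profit: C(d2,40), A(d2,39), D(d1,32), B(d1,25), E(d1,16)
C→slot 2; A→slot 1; D skipped; B skipped; E skipped.
Profit = 39 + 40 = 79

79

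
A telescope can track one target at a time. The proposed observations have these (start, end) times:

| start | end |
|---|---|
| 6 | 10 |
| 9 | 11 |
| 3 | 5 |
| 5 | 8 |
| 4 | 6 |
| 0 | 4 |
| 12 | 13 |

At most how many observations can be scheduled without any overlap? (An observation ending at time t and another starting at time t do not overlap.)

By end time: (0,4), (3,5), (4,6), (5,8), (6,10), (9,11), (12,13).
Pick (0,4); next start ≥ 4 → (4,6); next start ≥ 6 → (6,10); next start ≥ 10 → (12,13).
Selected 4 observations.

4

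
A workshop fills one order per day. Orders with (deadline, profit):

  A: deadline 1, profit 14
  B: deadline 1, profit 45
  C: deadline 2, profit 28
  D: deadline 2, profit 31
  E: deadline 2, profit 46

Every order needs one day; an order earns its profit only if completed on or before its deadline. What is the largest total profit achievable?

Sort by profit descending; place each in the latest free slot ≤ its deadline.
By profit: E(d2,46), B(d1,45), D(d2,31), C(d2,28), A(d1,14)
E→slot 2; B→slot 1; D skipped; C skipped; A skipped.
Profit = 45 + 46 = 91

91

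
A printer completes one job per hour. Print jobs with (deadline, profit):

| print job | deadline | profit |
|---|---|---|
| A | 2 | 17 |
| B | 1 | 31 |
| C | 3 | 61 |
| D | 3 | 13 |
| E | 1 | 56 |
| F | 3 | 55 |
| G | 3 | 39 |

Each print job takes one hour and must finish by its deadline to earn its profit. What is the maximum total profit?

172

Sort by profit descending; place each in the latest free slot ≤ its deadline.
By profit: C(d3,61), E(d1,56), F(d3,55), G(d3,39), B(d1,31), A(d2,17), D(d3,13)
C→slot 3; E→slot 1; F→slot 2; G skipped; B skipped; A skipped; D skipped.
Profit = 56 + 55 + 61 = 172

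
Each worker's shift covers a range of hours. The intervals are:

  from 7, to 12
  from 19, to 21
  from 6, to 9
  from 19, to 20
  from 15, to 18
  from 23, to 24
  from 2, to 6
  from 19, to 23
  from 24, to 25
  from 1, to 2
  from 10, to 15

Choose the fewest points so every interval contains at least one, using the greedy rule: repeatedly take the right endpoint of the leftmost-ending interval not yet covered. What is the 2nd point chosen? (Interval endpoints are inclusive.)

Sorted: [1,2] [2,6] [6,9] [7,12] [10,15] [15,18] [19,20] [19,21] [19,23] [23,24] [24,25]
{[1,2],[2,6]} hit by 2; {[6,9],[7,12]} hit by 9; {[10,15],[15,18]} hit by 15; {[19,20],[19,21],[19,23]} hit by 20; {[23,24],[24,25]} hit by 24.
Points: 2, 9, 15, 20, 24 (5 total).

9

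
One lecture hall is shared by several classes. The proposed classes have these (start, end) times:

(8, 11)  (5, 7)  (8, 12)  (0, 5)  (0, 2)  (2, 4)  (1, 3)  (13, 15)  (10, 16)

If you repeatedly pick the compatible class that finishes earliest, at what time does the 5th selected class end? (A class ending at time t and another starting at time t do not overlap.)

15

Sorted by end: (0,2)  (1,3)  (2,4)  (0,5)  (5,7)  (8,11)  (8,12)  (13,15)  (10,16)
take (0,2); skip (1,3); take (2,4); skip (0,5); take (5,7); take (8,11); skip (8,12); take (13,15); skip (10,16).
Selected: (0,2) (2,4) (5,7) (8,11) (13,15)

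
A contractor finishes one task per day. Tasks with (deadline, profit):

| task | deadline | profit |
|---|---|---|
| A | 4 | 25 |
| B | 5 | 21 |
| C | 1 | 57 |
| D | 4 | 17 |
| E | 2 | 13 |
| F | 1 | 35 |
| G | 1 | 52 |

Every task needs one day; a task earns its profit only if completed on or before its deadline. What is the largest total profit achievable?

133

Sort by profit descending; place each in the latest free slot ≤ its deadline.
Profit order: C=57 G=52 F=35 A=25 B=21 D=17 E=13
Assign: C→slot 1, G skipped, F skipped, A→slot 4, B→slot 5, D→slot 3, E→slot 2.
Slots: [1:C] [2:E] [3:D] [4:A] [5:B]
Profit = 57 + 13 + 17 + 25 + 21 = 133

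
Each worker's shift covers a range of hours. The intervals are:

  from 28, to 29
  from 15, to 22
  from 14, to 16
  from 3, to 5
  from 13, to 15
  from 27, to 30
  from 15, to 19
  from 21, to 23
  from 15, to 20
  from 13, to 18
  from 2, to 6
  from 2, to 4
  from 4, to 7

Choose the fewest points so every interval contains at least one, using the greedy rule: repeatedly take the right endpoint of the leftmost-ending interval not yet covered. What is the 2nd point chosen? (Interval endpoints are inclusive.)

By right end: [2,4]  [3,5]  [2,6]  [4,7]  [13,15]  [14,16]  [13,18]  [15,19]  [15,20]  [15,22]  [21,23]  [28,29]  [27,30]
[2,4] uncovered → point at 4; [13,15] uncovered → point at 15; [21,23] uncovered → point at 23; [28,29] uncovered → point at 29.
Points: 4, 15, 23, 29 (4 total).

15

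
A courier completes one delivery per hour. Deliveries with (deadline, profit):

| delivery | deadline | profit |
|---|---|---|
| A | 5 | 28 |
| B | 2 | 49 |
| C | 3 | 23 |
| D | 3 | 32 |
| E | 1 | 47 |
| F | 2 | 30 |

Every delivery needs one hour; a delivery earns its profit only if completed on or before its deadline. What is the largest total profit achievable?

Take jobs in profit order; each goes to the latest open slot no later than its deadline.
By profit: B(d2,49), E(d1,47), D(d3,32), F(d2,30), A(d5,28), C(d3,23)
B→slot 2; E→slot 1; D→slot 3; F skipped; A→slot 5; C skipped.
Profit = 47 + 49 + 32 + 28 = 156

156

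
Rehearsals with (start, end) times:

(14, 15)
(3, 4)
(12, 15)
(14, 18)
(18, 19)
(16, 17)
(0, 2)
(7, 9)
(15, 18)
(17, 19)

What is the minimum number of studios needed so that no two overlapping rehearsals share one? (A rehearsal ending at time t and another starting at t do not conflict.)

3

starts: [0, 3, 7, 12, 14, 14, 15, 16, 17, 18]
ends:   [2, 4, 9, 15, 15, 17, 18, 18, 19, 19]
s0→1 e2→0 s3→1 e4→0 s7→1 e9→0 s12→1 s14→2 s14→3  — peak 3.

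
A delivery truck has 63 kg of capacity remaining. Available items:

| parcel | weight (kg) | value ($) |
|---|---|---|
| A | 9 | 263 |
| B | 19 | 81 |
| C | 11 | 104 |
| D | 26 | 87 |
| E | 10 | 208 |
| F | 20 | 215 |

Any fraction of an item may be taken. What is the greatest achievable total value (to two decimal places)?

845.42

Order: A (263/9=29.22) > E (208/10=20.80) > F (215/20=10.75) > C (104/11=9.45) > B (81/19=4.26) > D (87/26=3.35)
Fill: take A (9 @ 263) → take E (10 @ 208) → take F (20 @ 215) → take C (11 @ 104) → take 13/19 of B → 55.42; 63/63 used.
Total value = 845.42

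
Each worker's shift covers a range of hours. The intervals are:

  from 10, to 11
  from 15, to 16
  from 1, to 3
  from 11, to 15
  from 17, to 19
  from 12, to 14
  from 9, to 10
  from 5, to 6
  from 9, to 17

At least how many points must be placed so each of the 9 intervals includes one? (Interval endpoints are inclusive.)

6

Process intervals by earliest right end; each time one isn't hit yet, stab at its right endpoint.
Sorted: [1,3] [5,6] [9,10] [10,11] [12,14] [11,15] [15,16] [9,17] [17,19]
{[1,3]} hit by 3; {[5,6]} hit by 6; {[9,10],[10,11]} hit by 10; {[12,14],[11,15]} hit by 14; {[15,16],[9,17]} hit by 16; {[17,19]} hit by 19.
Points: 3, 6, 10, 14, 16, 19 (6 total).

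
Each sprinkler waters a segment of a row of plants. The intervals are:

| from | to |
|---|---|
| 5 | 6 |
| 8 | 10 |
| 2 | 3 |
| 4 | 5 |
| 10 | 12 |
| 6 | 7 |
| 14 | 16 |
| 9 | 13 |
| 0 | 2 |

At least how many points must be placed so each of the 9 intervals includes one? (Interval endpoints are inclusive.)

By right end: [0,2]  [2,3]  [4,5]  [5,6]  [6,7]  [8,10]  [10,12]  [9,13]  [14,16]
[0,2] uncovered → point at 2; [4,5] uncovered → point at 5; [6,7] uncovered → point at 7; [8,10] uncovered → point at 10; [14,16] uncovered → point at 16.
Points: 2, 5, 7, 10, 16 (5 total).

5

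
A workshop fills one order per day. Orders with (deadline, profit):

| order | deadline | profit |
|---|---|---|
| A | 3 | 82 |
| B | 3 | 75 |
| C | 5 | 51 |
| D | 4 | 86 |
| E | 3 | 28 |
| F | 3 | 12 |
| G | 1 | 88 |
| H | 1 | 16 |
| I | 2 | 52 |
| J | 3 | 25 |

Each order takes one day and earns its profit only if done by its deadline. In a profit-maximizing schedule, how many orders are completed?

5

Sort by profit descending; place each in the latest free slot ≤ its deadline.
Profit order: G=88 D=86 A=82 B=75 I=52 C=51 E=28 J=25 H=16 F=12
Assign: G→slot 1, D→slot 4, A→slot 3, B→slot 2, I skipped, C→slot 5, E skipped, J skipped, H skipped, F skipped.
Slots: [1:G] [2:B] [3:A] [4:D] [5:C]
5 of 10 scheduled.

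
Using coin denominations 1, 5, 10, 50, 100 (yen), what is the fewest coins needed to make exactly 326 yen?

7

326 = 3×100 + 2×10 + 1×5 + 1×1
Total coins = 3 + 2 + 1 + 1 = 7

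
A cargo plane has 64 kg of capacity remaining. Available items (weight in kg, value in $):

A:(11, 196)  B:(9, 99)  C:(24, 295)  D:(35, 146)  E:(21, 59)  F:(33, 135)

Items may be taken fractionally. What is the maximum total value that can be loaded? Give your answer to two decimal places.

Sort by value per unit weight and fill in that order.
Order: A (196/11=17.82) > C (295/24=12.29) > B (99/9=11.00) > D (146/35=4.17) > F (135/33=4.09) > E (59/21=2.81)
Fill: take A (11 @ 196) → take C (24 @ 295) → take B (9 @ 99) → take 20/35 of D → 83.43; 64/64 used.
Total value = 673.43

673.43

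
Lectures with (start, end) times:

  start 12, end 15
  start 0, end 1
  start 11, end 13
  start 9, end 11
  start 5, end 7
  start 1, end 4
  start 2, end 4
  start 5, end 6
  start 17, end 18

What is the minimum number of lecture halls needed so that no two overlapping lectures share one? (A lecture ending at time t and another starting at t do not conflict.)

2

Count concurrent intervals with a sweep; the peak is the room count.
Events (time:±→running): 0:+→1 1:-→0 1:+→1 2:+→2 … peak 2.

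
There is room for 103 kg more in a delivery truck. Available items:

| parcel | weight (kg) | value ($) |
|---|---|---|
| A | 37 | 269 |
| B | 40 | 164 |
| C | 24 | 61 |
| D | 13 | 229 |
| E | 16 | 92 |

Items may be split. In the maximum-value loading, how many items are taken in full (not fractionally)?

Greedy by value/weight ratio, highest first.
Ratios (sorted): D 17.62, A 7.27, E 5.75, B 4.10, C 2.54
take D (13 @ 229); take A (37 @ 269); take E (16 @ 92); take 37/40 of B → 151.70. Capacity used 103/103.
3 item(s) taken whole; one partial (take 37/40 of B).

3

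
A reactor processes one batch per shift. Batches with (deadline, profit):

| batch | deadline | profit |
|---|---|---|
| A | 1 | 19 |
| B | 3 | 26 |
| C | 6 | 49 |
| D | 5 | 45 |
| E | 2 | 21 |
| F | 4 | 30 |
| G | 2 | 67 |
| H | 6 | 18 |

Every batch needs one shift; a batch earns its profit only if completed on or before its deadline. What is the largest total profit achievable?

238

Profit order: G=67 C=49 D=45 F=30 B=26 E=21 A=19 H=18
Assign: G→slot 2, C→slot 6, D→slot 5, F→slot 4, B→slot 3, E→slot 1, A skipped, H skipped.
Slots: [1:E] [2:G] [3:B] [4:F] [5:D] [6:C]
Profit = 21 + 67 + 26 + 30 + 45 + 49 = 238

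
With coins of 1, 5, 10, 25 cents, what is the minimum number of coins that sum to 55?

3

Greedy: take as many of the largest coin as possible, then repeat with the remainder.
55 = 2×25 + 1×5
Total coins = 2 + 1 = 3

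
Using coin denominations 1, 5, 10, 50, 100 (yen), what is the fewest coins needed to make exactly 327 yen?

Use the largest denomination that fits, subtract, and repeat.
327 − 3×100→27 − 2×10→7 − 1×5→2 − 2×1→0
Total coins = 3 + 2 + 1 + 2 = 8

8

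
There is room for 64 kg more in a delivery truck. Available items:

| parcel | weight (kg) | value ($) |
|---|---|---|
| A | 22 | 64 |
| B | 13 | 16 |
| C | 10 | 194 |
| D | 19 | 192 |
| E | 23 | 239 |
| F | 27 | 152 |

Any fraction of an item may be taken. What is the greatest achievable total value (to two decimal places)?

Sort by value per unit weight and fill in that order.
Ratios (sorted): C 19.40, E 10.39, D 10.11, F 5.63, A 2.91, B 1.23
take C (10 @ 194); take E (23 @ 239); take D (19 @ 192); take 12/27 of F → 67.56. Capacity used 64/64.
Total value = 692.56

692.56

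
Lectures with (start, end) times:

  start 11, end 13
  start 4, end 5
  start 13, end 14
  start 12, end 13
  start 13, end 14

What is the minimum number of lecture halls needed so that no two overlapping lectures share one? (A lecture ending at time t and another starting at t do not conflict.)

2

The answer is the maximum number of intervals overlapping at any instant.
starts: [4, 11, 12, 13, 13]
ends:   [5, 13, 13, 14, 14]
s4→1 e5→0 s11→1 s12→2  — peak 2.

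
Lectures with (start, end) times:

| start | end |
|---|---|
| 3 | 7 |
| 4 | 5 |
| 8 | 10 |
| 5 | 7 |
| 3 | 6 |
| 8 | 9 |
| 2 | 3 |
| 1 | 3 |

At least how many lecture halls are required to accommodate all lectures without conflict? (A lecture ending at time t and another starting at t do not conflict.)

Count concurrent intervals with a sweep; the peak is the room count.
starts: [1, 2, 3, 3, 4, 5, 8, 8]
ends:   [3, 3, 5, 6, 7, 7, 9, 10]
s1→1 s2→2 e3→1 e3→0 s3→1 s3→2 s4→3  — peak 3.

3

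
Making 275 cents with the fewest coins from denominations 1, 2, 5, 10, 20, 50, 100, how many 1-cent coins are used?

0

Use the largest denomination that fits, subtract, and repeat.
275 − 2×100→75 − 1×50→25 − 1×20→5 − 1×5→0
Count of 1: 0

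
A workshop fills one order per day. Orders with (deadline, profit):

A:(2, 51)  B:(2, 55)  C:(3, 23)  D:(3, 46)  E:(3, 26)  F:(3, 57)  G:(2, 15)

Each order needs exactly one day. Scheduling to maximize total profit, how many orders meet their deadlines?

3

Sort by profit descending; place each in the latest free slot ≤ its deadline.
Profit order: F=57 B=55 A=51 D=46 E=26 C=23 G=15
Assign: F→slot 3, B→slot 2, A→slot 1, D skipped, E skipped, C skipped, G skipped.
Slots: [1:A] [2:B] [3:F]
3 of 7 scheduled.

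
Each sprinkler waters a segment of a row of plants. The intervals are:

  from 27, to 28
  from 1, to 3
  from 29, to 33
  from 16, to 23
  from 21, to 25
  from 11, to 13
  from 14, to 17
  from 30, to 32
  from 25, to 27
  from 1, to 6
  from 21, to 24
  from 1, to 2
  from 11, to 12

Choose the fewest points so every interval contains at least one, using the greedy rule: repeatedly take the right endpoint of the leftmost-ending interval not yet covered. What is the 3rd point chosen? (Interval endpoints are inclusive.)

17

Process intervals by earliest right end; each time one isn't hit yet, stab at its right endpoint.
By right end: [1,2]  [1,3]  [1,6]  [11,12]  [11,13]  [14,17]  [16,23]  [21,24]  [21,25]  [25,27]  [27,28]  [30,32]  [29,33]
[1,2] uncovered → point at 2; [11,12] uncovered → point at 12; [14,17] uncovered → point at 17; [21,24] uncovered → point at 24; [25,27] uncovered → point at 27; [30,32] uncovered → point at 32.
Points: 2, 12, 17, 24, 27, 32 (6 total).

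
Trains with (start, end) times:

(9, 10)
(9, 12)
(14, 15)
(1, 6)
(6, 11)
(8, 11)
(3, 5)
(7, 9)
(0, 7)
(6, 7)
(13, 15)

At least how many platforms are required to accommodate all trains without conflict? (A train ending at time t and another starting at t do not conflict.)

Count concurrent intervals with a sweep; the peak is the room count.
Events (time:±→running): 0:+→1 1:+→2 3:+→3 5:-→2 6:-→1 6:+→2 6:+→3 7:-→2 7:-→1 7:+→2 8:+→3 9:-→2 9:+→3 9:+→4 … peak 4.

4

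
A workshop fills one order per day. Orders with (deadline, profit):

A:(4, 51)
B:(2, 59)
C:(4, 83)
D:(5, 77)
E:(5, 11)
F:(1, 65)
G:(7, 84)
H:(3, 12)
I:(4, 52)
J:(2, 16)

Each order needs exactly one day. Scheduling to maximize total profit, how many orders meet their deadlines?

6

Sort by profit descending; place each in the latest free slot ≤ its deadline.
By profit: G(d7,84), C(d4,83), D(d5,77), F(d1,65), B(d2,59), I(d4,52), A(d4,51), J(d2,16), H(d3,12), E(d5,11)
G→slot 7; C→slot 4; D→slot 5; F→slot 1; B→slot 2; I→slot 3; A skipped; J skipped; H skipped; E skipped.
6 of 10 scheduled.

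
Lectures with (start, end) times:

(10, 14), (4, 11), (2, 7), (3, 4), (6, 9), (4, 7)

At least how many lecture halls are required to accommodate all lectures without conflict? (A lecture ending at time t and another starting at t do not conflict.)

starts: [2, 3, 4, 4, 6, 10]
ends:   [4, 7, 7, 9, 11, 14]
s2→1 s3→2 e4→1 s4→2 s4→3 s6→4  — peak 4.

4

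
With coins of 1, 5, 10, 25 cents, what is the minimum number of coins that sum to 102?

Greedy: take as many of the largest coin as possible, then repeat with the remainder.
102 − 4×25→2 − 2×1→0
Total coins = 4 + 2 = 6

6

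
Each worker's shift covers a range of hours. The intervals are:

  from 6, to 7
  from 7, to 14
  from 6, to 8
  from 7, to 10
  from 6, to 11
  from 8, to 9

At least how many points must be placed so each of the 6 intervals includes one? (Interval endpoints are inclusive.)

2

Sorted: [6,7] [6,8] [8,9] [7,10] [6,11] [7,14]
{[6,7],[6,8]} hit by 7; {[8,9],[7,10],[6,11],[7,14]} hit by 9.
Points: 7, 9 (2 total).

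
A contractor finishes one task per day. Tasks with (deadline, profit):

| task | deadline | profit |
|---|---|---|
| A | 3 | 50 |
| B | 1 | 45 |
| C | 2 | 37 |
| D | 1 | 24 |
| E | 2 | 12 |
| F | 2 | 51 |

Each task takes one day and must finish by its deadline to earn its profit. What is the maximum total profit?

146

Take jobs in profit order; each goes to the latest open slot no later than its deadline.
Profit order: F=51 A=50 B=45 C=37 D=24 E=12
Assign: F→slot 2, A→slot 3, B→slot 1, C skipped, D skipped, E skipped.
Slots: [1:B] [2:F] [3:A]
Profit = 45 + 51 + 50 = 146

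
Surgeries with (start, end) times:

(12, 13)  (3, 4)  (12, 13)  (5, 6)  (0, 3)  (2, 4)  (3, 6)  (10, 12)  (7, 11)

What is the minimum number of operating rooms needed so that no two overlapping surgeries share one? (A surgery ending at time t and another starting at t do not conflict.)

3

Count concurrent intervals with a sweep; the peak is the room count.
Events (time:±→running): 0:+→1 2:+→2 3:-→1 3:+→2 3:+→3 … peak 3.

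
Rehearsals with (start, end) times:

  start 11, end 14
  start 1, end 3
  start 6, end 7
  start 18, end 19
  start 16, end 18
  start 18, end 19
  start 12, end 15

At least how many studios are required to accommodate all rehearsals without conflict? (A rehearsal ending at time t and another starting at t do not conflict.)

Count concurrent intervals with a sweep; the peak is the room count.
starts: [1, 6, 11, 12, 16, 18, 18]
ends:   [3, 7, 14, 15, 18, 19, 19]
s1→1 e3→0 s6→1 e7→0 s11→1 s12→2  — peak 2.

2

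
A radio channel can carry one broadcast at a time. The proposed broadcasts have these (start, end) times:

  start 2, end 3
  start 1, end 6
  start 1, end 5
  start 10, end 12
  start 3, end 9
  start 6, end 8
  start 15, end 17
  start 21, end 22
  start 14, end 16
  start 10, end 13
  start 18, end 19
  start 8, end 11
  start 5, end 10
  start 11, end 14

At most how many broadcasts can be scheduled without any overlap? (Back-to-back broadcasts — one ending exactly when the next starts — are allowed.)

Sorted by end: (2,3)  (1,5)  (1,6)  (6,8)  (3,9)  (5,10)  (8,11)  (10,12)  (10,13)  (11,14)  (14,16)  (15,17)  (18,19)  (21,22)
take (2,3); skip (1,5); take (6,8); take (8,11); take (11,14); take (14,16); take (18,19); take (21,22).
Selected 7 broadcasts.

7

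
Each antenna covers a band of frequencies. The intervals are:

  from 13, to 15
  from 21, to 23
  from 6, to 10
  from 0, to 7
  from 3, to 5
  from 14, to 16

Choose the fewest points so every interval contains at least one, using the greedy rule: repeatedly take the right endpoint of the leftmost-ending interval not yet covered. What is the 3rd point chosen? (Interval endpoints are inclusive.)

15

Sorted: [3,5] [0,7] [6,10] [13,15] [14,16] [21,23]
{[3,5],[0,7]} hit by 5; {[6,10]} hit by 10; {[13,15],[14,16]} hit by 15; {[21,23]} hit by 23.
Points: 5, 10, 15, 23 (4 total).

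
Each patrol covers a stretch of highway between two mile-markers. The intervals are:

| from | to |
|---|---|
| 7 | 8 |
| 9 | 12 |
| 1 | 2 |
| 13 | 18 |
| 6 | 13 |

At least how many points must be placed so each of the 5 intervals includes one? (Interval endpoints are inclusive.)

Process intervals by earliest right end; each time one isn't hit yet, stab at its right endpoint.
Sorted: [1,2] [7,8] [9,12] [6,13] [13,18]
{[1,2]} hit by 2; {[7,8]} hit by 8; {[9,12],[6,13]} hit by 12; {[13,18]} hit by 18.
Points: 2, 8, 12, 18 (4 total).

4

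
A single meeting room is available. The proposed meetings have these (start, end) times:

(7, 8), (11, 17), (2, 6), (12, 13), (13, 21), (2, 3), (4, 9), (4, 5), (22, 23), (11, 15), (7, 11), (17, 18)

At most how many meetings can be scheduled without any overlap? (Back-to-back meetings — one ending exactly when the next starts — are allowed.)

6

Greedy by earliest finish: after sorting by end time, pick each interval compatible with the last pick.
Sorted by end: (2,3)  (4,5)  (2,6)  (7,8)  (4,9)  (7,11)  (12,13)  (11,15)  (11,17)  (17,18)  (13,21)  (22,23)
take (2,3); take (4,5); take (7,8); take (12,13); take (17,18); take (22,23).
Selected 6 meetings.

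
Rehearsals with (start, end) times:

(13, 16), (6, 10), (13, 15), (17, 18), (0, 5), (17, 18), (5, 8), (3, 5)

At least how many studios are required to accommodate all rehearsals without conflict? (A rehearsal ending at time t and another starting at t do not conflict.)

The answer is the maximum number of intervals overlapping at any instant.
Events (time:±→running): 0:+→1 3:+→2 … peak 2.

2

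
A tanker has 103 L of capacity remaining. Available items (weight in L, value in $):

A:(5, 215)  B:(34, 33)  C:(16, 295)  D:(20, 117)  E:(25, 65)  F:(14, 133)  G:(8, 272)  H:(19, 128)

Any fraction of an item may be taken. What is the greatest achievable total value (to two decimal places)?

Greedy by value/weight ratio, highest first.
Order: A (215/5=43.00) > G (272/8=34.00) > C (295/16=18.44) > F (133/14=9.50) > H (128/19=6.74) > D (117/20=5.85) > E (65/25=2.60) > B (33/34=0.97)
Fill: take A (5 @ 215) → take G (8 @ 272) → take C (16 @ 295) → take F (14 @ 133) → take H (19 @ 128) → take D (20 @ 117) → take 21/25 of E → 54.60; 103/103 used.
Total value = 1214.60

1214.60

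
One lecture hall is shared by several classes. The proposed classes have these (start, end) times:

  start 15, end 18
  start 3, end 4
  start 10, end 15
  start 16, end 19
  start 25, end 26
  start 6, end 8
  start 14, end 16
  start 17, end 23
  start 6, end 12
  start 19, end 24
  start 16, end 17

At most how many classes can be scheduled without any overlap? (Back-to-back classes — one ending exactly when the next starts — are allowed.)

6

Sort by end time and greedily take each interval whose start is ≥ the last chosen end.
Sorted by end: (3,4)  (6,8)  (6,12)  (10,15)  (14,16)  (16,17)  (15,18)  (16,19)  (17,23)  (19,24)  (25,26)
take (3,4); take (6,8); skip (6,12); take (10,15); skip (14,16); take (16,17); skip (15,18); skip (16,19); take (17,23); skip (19,24); take (25,26).
Selected 6 classes.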